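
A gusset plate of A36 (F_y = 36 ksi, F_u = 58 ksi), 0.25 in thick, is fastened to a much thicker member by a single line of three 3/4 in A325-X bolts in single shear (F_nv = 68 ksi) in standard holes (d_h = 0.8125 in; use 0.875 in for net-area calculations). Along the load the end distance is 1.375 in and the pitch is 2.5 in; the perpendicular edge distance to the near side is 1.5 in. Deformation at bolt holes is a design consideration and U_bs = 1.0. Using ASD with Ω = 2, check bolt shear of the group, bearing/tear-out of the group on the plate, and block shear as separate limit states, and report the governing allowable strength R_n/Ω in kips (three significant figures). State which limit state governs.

Bolt shear: A_b = π·0.75²/4 = 0.4418 in²; R_n = 68 × 0.4418 × 3 × 1 = 90.12 kips → 90.12 / 2 = 45.1 kips.
Bearing: edge l_c = 0.9688, r_n = 16.86 kips; interior l_c = 1.688, r_n = 26.1 kips; R_n = 16.86 + 2·26.1 = 69.06 kips → 34.5 kips.
Block shear: A_gv = 1.594, A_nv = 1.047, A_nt = 0.2656 in²; R_n = min(0.6F_uA_nv, 0.6F_yA_gv) + U_bs·F_u·A_nt = 49.83 kips → 24.9 kips.
Block shear governs: 24.9 kips.

24.9 kips (block shear governs)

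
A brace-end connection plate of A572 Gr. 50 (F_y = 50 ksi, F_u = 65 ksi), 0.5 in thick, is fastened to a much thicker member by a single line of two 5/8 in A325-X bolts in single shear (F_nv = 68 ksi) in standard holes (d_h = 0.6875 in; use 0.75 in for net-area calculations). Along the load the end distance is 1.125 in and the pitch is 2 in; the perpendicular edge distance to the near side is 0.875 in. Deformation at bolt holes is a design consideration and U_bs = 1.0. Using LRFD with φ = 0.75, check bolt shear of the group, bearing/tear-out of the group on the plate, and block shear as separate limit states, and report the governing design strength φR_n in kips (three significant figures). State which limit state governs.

31.3 kips (bolt shear governs)

Bolt shear: A_b = π·0.625²/4 = 0.3068 in²; R_n = 68 × 0.3068 × 2 × 1 = 41.72 kips → 0.75 × 41.72 = 31.3 kips.
Bearing: edge l_c = 0.7812, r_n = 30.47 kips; interior l_c = 1.312, r_n = 48.75 kips; R_n = 30.47 + 1·48.75 = 79.22 kips → 59.4 kips.
Block shear: A_gv = 1.562, A_nv = 1, A_nt = 0.25 in²; R_n = min(0.6F_uA_nv, 0.6F_yA_gv) + U_bs·F_u·A_nt = 55.25 kips → 41.4 kips.
Bolt shear governs: 31.3 kips.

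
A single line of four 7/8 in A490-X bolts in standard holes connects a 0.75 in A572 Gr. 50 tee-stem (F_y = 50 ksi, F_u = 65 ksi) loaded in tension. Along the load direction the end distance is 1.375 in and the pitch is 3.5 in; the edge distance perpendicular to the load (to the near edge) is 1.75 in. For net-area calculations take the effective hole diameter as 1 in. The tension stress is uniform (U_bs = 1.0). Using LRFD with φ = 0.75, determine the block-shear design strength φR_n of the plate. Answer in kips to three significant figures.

Shear plane L_v = 1.375 + 3·3.5 = 11.88 in; A_gv = 11.88 × 0.75 = 8.906 in².
A_nv = (11.88 − 3.5·1) × 0.75 = 6.281 in².
A_nt = (1.75 − 0.5·1) × 0.75 = 0.9375 in².
0.6 F_u A_nv = 245 kips; 0.6 F_y A_gv = 267.2 kips → shear rupture governs the shear term.
R_n = 245 + 1.0 × 65 × 0.9375 = 305.9 kips.
Design strength φR_n = 0.75 × 305.9 = 229 kips.

229 kips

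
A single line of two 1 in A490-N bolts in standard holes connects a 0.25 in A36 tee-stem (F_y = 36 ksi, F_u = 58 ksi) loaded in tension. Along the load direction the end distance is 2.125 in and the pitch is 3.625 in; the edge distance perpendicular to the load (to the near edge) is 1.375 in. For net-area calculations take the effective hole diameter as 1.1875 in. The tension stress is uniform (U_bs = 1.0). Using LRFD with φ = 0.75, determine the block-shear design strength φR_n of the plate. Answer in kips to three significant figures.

31.8 kips

Shear plane L_v = 2.125 + 1·3.625 = 5.75 in; A_gv = 5.75 × 0.25 = 1.438 in².
A_nv = (5.75 − 1.5·1.1875) × 0.25 = 0.9922 in².
A_nt = (1.375 − 0.5·1.1875) × 0.25 = 0.1953 in².
0.6 F_u A_nv = 34.53 kips; 0.6 F_y A_gv = 31.05 kips → shear yielding governs the shear term.
R_n = 31.05 + 1.0 × 58 × 0.1953 = 42.38 kips.
Design strength φR_n = 0.75 × 42.38 = 31.8 kips.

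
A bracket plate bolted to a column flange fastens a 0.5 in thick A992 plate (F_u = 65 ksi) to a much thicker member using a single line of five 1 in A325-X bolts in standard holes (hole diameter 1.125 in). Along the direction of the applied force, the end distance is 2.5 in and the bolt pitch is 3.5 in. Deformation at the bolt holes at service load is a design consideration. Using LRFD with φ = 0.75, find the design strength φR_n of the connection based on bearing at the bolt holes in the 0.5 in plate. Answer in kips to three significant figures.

291 kips

Per bolt r_n = 1.2 l_c t F_u ≤ 2.4 d t F_u; upper limit = 2.4 × 1 × 0.5 × 65 = 78 kips.
Edge bolt: l_c = 2.5 − 1.125/2 = 1.938 in → 1.2 × 1.938 × 0.5 × 65 = 75.56 → r_n = 75.56 kips.
Interior bolts: l_c = 3.5 − 1.125 = 2.375 in → 1.2 × 2.375 × 0.5 × 65 = 92.62 → r_n = 78 kips.
R_n = 1 × 75.56 + 4 × 78 = 387.6 kips.
Design strength φR_n = 0.75 × 387.6 = 291 kips.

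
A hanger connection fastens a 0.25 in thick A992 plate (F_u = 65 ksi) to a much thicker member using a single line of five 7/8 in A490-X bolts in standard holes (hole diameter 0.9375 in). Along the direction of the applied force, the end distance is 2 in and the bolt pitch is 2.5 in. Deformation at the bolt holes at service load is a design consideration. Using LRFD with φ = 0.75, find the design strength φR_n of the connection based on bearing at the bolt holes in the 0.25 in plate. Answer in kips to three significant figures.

114 kips

Per bolt r_n = 1.2 l_c t F_u ≤ 2.4 d t F_u; upper limit = 2.4 × 0.875 × 0.25 × 65 = 34.12 kips.
Edge bolt: l_c = 2 − 0.9375/2 = 1.531 in → 1.2 × 1.531 × 0.25 × 65 = 29.86 → r_n = 29.86 kips.
Interior bolts: l_c = 2.5 − 0.9375 = 1.562 in → 1.2 × 1.562 × 0.25 × 65 = 30.47 → r_n = 30.47 kips.
R_n = 1 × 29.86 + 4 × 30.47 = 151.7 kips.
Design strength φR_n = 0.75 × 151.7 = 114 kips.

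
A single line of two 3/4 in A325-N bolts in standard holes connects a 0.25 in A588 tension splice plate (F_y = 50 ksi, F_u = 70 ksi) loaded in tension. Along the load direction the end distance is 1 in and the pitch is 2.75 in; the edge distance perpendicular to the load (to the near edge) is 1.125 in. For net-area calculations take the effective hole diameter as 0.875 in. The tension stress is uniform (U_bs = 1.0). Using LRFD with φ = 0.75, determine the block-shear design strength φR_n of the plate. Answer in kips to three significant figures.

Shear plane L_v = 1 + 1·2.75 = 3.75 in; A_gv = 3.75 × 0.25 = 0.9375 in².
A_nv = (3.75 − 1.5·0.875) × 0.25 = 0.6094 in².
A_nt = (1.125 − 0.5·0.875) × 0.25 = 0.1719 in².
0.6 F_u A_nv = 25.59 kips; 0.6 F_y A_gv = 28.12 kips → shear rupture governs the shear term.
R_n = 25.59 + 1.0 × 70 × 0.1719 = 37.62 kips.
Design strength φR_n = 0.75 × 37.62 = 28.2 kips.

28.2 kips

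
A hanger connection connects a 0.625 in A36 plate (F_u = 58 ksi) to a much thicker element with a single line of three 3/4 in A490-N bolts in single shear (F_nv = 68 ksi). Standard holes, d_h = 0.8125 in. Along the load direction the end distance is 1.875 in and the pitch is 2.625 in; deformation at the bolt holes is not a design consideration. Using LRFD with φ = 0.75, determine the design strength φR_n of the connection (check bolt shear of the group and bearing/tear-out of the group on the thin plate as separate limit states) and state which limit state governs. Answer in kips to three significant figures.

67.6 kips (bolt shear governs)

Bolt shear: A_b = π·0.75²/4 = 0.4418 in²; R_n = 68 × 0.4418 × 3 × 1 = 90.12 kips → 0.75 × 90.12 = 67.6 kips.
Bearing (1.5 l_c t F_u ≤ 3.0 d t F_u): upper limit = 3.0·0.75·0.625·58 = 81.56 kips.
  Edge l_c = 1.875 − 0.8125/2 = 1.469 → r_n = 79.86 kips; interior l_c = 2.625 − 0.8125 = 1.812 → r_n = 81.56 kips.
  R_n,bearing = 1·79.86 + 2·81.56 = 243 kips → 0.75 × 243 = 182 kips.
Bolt shear governs: 67.6 kips.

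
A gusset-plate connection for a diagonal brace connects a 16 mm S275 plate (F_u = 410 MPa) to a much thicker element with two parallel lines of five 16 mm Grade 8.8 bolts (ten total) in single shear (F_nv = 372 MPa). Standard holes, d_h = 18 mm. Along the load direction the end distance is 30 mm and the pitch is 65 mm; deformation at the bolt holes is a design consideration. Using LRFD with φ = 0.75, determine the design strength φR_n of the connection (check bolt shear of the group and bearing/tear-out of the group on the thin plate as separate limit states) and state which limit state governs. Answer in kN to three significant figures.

561 kN (bolt shear governs)

Bolt shear: A_b = π·16²/4 = 201.1 mm²; R_n = 372 × 201.1 × 10 × 1 / 1000 = 748 kN → 0.75 × 748 = 561 kN.
Bearing (1.2 l_c t F_u ≤ 2.4 d t F_u): upper limit = 2.4·16·16·410 / 1000 = 251.9 kN.
  Edge l_c = 30 − 18/2 = 21 → r_n = 165.3 kN; interior l_c = 65 − 18 = 47 → r_n = 251.9 kN.
  R_n,bearing = 2·165.3 + 8·251.9 = 2346 kN → 0.75 × 2346 = 1760 kN.
Bolt shear governs: 561 kN.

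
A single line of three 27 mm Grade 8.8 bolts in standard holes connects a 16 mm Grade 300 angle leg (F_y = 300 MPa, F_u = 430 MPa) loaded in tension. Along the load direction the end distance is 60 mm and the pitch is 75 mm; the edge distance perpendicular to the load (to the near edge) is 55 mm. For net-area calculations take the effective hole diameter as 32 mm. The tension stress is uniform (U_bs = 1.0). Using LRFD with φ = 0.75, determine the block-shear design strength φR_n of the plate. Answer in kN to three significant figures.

Shear plane L_v = 60 + 2·75 = 210 mm; A_gv = 210 × 16 = 3360 mm².
A_nv = (210 − 2.5·32) × 16 = 2080 mm².
A_nt = (55 − 0.5·32) × 16 = 624 mm².
0.6 F_u A_nv = 536.6 kN; 0.6 F_y A_gv = 604.8 kN → shear rupture governs the shear term.
R_n = 536.6 + 1.0 × 430 × 624 / 1000 = 805 kN.
Design strength φR_n = 0.75 × 805 = 604 kN.

604 kN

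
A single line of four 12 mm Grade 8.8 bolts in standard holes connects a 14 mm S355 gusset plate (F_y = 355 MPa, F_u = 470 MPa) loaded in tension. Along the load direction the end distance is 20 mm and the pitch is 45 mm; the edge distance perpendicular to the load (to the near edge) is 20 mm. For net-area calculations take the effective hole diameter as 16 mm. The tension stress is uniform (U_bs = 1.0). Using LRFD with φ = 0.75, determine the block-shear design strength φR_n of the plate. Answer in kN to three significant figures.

Shear plane L_v = 20 + 3·45 = 155 mm; A_gv = 155 × 14 = 2170 mm².
A_nv = (155 − 3.5·16) × 14 = 1386 mm².
A_nt = (20 − 0.5·16) × 14 = 168 mm².
0.6 F_u A_nv = 390.9 kN; 0.6 F_y A_gv = 462.2 kN → shear rupture governs the shear term.
R_n = 390.9 + 1.0 × 470 × 168 / 1000 = 469.8 kN.
Design strength φR_n = 0.75 × 469.8 = 352 kN.

352 kN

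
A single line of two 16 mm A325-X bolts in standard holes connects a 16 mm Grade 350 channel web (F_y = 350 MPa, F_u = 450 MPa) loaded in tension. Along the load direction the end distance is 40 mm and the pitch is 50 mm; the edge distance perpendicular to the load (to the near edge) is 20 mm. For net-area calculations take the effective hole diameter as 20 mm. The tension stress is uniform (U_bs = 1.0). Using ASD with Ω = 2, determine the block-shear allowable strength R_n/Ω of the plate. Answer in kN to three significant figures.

166 kN

Shear plane L_v = 40 + 1·50 = 90 mm; A_gv = 90 × 16 = 1440 mm².
A_nv = (90 − 1.5·20) × 16 = 960 mm².
A_nt = (20 − 0.5·20) × 16 = 160 mm².
0.6 F_u A_nv = 259.2 kN; 0.6 F_y A_gv = 302.4 kN → shear rupture governs the shear term.
R_n = 259.2 + 1.0 × 450 × 160 / 1000 = 331.2 kN.
Allowable strength R_n/Ω = 331.2 / 2 = 166 kN.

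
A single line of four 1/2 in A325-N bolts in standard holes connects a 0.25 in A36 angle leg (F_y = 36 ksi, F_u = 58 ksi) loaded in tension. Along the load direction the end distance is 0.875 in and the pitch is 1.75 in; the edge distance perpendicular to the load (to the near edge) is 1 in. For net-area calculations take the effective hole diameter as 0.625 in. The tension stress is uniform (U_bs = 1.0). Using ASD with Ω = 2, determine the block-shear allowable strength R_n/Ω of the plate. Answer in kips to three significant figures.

21.5 kips

Shear plane L_v = 0.875 + 3·1.75 = 6.125 in; A_gv = 6.125 × 0.25 = 1.531 in².
A_nv = (6.125 − 3.5·0.625) × 0.25 = 0.9844 in².
A_nt = (1 − 0.5·0.625) × 0.25 = 0.1719 in².
0.6 F_u A_nv = 34.26 kips; 0.6 F_y A_gv = 33.07 kips → shear yielding governs the shear term.
R_n = 33.07 + 1.0 × 58 × 0.1719 = 43.04 kips.
Allowable strength R_n/Ω = 43.04 / 2 = 21.5 kips.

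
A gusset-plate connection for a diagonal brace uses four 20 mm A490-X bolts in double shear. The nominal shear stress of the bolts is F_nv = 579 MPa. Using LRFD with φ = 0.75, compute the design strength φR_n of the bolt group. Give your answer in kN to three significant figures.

1090 kN

A_b = π × 20² / 4 = 314.2 mm².
R_n = F_nv · A_b · n · n_s = 579 × 314.2 × 4 × 2 / 1000 = 1455 kN.
Design strength φR_n = 0.75 × 1455 = 1090 kN.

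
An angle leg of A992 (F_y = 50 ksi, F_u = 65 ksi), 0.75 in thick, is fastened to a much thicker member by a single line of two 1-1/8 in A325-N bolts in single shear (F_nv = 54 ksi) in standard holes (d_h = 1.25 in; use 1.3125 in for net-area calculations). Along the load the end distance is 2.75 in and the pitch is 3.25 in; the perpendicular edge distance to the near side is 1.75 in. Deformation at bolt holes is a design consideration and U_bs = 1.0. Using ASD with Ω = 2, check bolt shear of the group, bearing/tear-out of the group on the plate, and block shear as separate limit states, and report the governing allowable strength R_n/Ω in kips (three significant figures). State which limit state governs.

Bolt shear: A_b = π·1.125²/4 = 0.994 in²; R_n = 54 × 0.994 × 2 × 1 = 107.4 kips → 107.4 / 2 = 53.7 kips.
Bearing: edge l_c = 2.125, r_n = 124.3 kips; interior l_c = 2, r_n = 117 kips; R_n = 124.3 + 1·117 = 241.3 kips → 121 kips.
Block shear: A_gv = 4.5, A_nv = 3.023, A_nt = 0.8203 in²; R_n = min(0.6F_uA_nv, 0.6F_yA_gv) + U_bs·F_u·A_nt = 171.2 kips → 85.6 kips.
Bolt shear governs: 53.7 kips.

53.7 kips (bolt shear governs)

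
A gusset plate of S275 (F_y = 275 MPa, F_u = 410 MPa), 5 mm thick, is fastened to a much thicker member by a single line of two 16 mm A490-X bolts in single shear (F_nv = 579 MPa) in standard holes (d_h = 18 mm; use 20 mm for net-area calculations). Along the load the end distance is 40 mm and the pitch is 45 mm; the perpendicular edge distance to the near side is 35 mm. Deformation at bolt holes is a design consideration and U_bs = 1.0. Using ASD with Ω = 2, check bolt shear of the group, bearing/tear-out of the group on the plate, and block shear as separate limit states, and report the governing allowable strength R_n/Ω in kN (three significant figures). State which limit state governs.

Bolt shear: A_b = π·16²/4 = 201.1 mm²; R_n = 579 × 201.1 × 2 × 1 / 1000 = 232.8 kN → 232.8 / 2 = 116 kN.
Bearing: edge l_c = 31, r_n = 76.26 kN; interior l_c = 27, r_n = 66.42 kN; R_n = 76.26 + 1·66.42 = 142.7 kN → 71.3 kN.
Block shear: A_gv = 425, A_nv = 275, A_nt = 125 mm²; R_n = min(0.6F_uA_nv, 0.6F_yA_gv) + U_bs·F_u·A_nt = 118.9 kN → 59.5 kN.
Block shear governs: 59.5 kN.

59.5 kN (block shear governs)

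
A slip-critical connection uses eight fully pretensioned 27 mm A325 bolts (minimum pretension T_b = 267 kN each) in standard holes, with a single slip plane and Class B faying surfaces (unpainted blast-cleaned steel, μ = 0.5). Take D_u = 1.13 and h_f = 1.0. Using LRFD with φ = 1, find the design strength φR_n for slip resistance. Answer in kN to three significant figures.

1210 kN

R_n = μ · D_u · h_f · T_b · n_s · n_b = 0.5 × 1.13 × 1.0 × 267 × 1 × 8 = 1207 kN.
Design strength φR_n = 1 × 1207 = 1210 kN.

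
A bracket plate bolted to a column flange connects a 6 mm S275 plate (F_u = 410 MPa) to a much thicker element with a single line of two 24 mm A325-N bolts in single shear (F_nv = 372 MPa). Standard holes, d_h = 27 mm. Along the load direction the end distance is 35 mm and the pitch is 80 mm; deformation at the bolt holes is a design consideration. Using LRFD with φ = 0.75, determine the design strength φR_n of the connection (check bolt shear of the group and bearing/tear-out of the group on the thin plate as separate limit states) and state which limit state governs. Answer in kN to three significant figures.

Bolt shear: A_b = π·24²/4 = 452.4 mm²; R_n = 372 × 452.4 × 2 × 1 / 1000 = 336.6 kN → 0.75 × 336.6 = 252 kN.
Bearing (1.2 l_c t F_u ≤ 2.4 d t F_u): upper limit = 2.4·24·6·410 / 1000 = 141.7 kN.
  Edge l_c = 35 − 27/2 = 21.5 → r_n = 63.47 kN; interior l_c = 80 − 27 = 53 → r_n = 141.7 kN.
  R_n,bearing = 1·63.47 + 1·141.7 = 205.2 kN → 0.75 × 205.2 = 154 kN.
Bearing governs: 154 kN.

154 kN (bearing governs)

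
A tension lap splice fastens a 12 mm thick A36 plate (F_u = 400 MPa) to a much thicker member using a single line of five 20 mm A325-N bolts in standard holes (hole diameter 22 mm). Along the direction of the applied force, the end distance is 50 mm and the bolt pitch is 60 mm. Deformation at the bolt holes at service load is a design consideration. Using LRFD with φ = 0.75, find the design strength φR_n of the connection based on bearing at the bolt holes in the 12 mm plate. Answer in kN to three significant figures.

Per bolt r_n = 1.2 l_c t F_u ≤ 2.4 d t F_u; upper limit = 2.4 × 20 × 12 × 400 / 1000 = 230.4 kN.
Edge bolt: l_c = 50 − 22/2 = 39 mm → 1.2 × 39 × 12 × 400 / 1000 = 224.6 → r_n = 224.6 kN.
Interior bolts: l_c = 60 − 22 = 38 mm → 1.2 × 38 × 12 × 400 / 1000 = 218.9 → r_n = 218.9 kN.
R_n = 1 × 224.6 + 4 × 218.9 = 1100 kN.
Design strength φR_n = 0.75 × 1100 = 825 kN.

825 kN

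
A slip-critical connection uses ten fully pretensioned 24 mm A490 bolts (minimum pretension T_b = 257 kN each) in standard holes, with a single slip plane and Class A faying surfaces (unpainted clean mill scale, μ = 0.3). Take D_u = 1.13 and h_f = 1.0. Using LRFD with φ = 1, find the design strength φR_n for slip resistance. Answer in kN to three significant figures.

R_n = μ · D_u · h_f · T_b · n_s · n_b = 0.3 × 1.13 × 1.0 × 257 × 1 × 10 = 871.2 kN.
Design strength φR_n = 1 × 871.2 = 871 kN.

871 kN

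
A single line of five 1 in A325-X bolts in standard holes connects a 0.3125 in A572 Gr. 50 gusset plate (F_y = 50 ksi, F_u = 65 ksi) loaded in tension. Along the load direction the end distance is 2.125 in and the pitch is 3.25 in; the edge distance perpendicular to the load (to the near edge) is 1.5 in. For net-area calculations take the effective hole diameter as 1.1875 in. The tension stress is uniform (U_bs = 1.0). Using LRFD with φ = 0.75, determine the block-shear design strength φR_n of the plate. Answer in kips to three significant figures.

Shear plane L_v = 2.125 + 4·3.25 = 15.12 in; A_gv = 15.12 × 0.3125 = 4.727 in².
A_nv = (15.12 − 4.5·1.1875) × 0.3125 = 3.057 in².
A_nt = (1.5 − 0.5·1.1875) × 0.3125 = 0.2832 in².
0.6 F_u A_nv = 119.2 kips; 0.6 F_y A_gv = 141.8 kips → shear rupture governs the shear term.
R_n = 119.2 + 1.0 × 65 × 0.2832 = 137.6 kips.
Design strength φR_n = 0.75 × 137.6 = 103 kips.

103 kips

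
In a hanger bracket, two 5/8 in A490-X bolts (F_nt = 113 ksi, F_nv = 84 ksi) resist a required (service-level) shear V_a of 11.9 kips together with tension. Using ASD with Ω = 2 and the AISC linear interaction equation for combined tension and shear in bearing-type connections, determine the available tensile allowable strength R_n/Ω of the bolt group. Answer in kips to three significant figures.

29.1 kips

A_b = π·0.625²/4 = 0.3068 in²; f_rv = 11.9 / (2 × 0.3068) = 19.39 ksi.
F'_nt = 1.3 F_nt − (Ω F_nt / F_nv) f_rv = 1.3·113 − (2·113/84)·19.39 = 94.72 ksi, capped at F_nt → F'_nt = 94.72 ksi.
R_n = F'_nt · A_b · n = 94.72 × 0.3068 × 2 = 58.12 kips.
Allowable strength R_n/Ω = 58.12 / 2 = 29.1 kips.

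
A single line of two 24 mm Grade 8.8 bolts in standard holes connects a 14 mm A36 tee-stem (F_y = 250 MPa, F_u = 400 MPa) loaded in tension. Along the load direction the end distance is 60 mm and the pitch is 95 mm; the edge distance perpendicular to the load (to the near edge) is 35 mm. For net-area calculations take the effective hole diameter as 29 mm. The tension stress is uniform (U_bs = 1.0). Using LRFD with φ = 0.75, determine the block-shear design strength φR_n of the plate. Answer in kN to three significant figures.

Shear plane L_v = 60 + 1·95 = 155 mm; A_gv = 155 × 14 = 2170 mm².
A_nv = (155 − 1.5·29) × 14 = 1561 mm².
A_nt = (35 − 0.5·29) × 14 = 287 mm².
0.6 F_u A_nv = 374.6 kN; 0.6 F_y A_gv = 325.5 kN → shear yielding governs the shear term.
R_n = 325.5 + 1.0 × 400 × 287 / 1000 = 440.3 kN.
Design strength φR_n = 0.75 × 440.3 = 330 kN.

330 kN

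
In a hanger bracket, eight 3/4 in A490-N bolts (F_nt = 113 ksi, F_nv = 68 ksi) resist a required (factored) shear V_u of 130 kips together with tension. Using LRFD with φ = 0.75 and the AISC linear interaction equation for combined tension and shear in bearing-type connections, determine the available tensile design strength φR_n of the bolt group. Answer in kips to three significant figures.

173 kips

A_b = π·0.75²/4 = 0.4418 in²; f_rv = 130 / (8 × 0.4418) = 36.78 ksi.
F'_nt = 1.3 F_nt − (F_nt / φF_nv) f_rv = 1.3·113 − (113/(0.75·68))·36.78 = 65.4 ksi, capped at F_nt → F'_nt = 65.4 ksi.
R_n = F'_nt · A_b · n = 65.4 × 0.4418 × 8 = 231.1 kips.
Design strength φR_n = 0.75 × 231.1 = 173 kips.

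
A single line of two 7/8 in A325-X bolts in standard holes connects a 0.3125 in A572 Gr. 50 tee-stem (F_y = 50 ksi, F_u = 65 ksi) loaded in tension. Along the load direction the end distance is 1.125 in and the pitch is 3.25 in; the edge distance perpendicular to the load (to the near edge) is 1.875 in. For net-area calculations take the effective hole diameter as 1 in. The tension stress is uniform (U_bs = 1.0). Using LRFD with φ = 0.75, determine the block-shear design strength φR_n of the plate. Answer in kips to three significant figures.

Shear plane L_v = 1.125 + 1·3.25 = 4.375 in; A_gv = 4.375 × 0.3125 = 1.367 in².
A_nv = (4.375 − 1.5·1) × 0.3125 = 0.8984 in².
A_nt = (1.875 − 0.5·1) × 0.3125 = 0.4297 in².
0.6 F_u A_nv = 35.04 kips; 0.6 F_y A_gv = 41.02 kips → shear rupture governs the shear term.
R_n = 35.04 + 1.0 × 65 × 0.4297 = 62.97 kips.
Design strength φR_n = 0.75 × 62.97 = 47.2 kips.

47.2 kips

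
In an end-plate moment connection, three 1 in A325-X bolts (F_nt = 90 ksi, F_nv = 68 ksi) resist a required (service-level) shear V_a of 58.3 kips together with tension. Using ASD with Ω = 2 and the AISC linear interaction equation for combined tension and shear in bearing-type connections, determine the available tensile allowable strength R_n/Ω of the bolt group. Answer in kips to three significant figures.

A_b = π·1²/4 = 0.7854 in²; f_rv = 58.3 / (3 × 0.7854) = 24.74 ksi.
F'_nt = 1.3 F_nt − (Ω F_nt / F_nv) f_rv = 1.3·90 − (2·90/68)·24.74 = 51.5 ksi, capped at F_nt → F'_nt = 51.5 ksi.
R_n = F'_nt · A_b · n = 51.5 × 0.7854 × 3 = 121.4 kips.
Allowable strength R_n/Ω = 121.4 / 2 = 60.7 kips.

60.7 kips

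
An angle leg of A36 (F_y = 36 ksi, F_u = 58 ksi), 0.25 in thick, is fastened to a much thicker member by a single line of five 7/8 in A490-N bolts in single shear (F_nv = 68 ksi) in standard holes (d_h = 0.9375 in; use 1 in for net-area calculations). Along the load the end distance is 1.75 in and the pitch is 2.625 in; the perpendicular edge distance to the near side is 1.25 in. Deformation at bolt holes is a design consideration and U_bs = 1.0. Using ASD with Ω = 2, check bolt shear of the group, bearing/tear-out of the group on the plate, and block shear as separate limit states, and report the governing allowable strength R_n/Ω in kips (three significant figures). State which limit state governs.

38.5 kips (block shear governs)

Bolt shear: A_b = π·0.875²/4 = 0.6013 in²; R_n = 68 × 0.6013 × 5 × 1 = 204.4 kips → 204.4 / 2 = 102 kips.
Bearing: edge l_c = 1.281, r_n = 22.29 kips; interior l_c = 1.688, r_n = 29.36 kips; R_n = 22.29 + 4·29.36 = 139.7 kips → 69.9 kips.
Block shear: A_gv = 3.062, A_nv = 1.938, A_nt = 0.1875 in²; R_n = min(0.6F_uA_nv, 0.6F_yA_gv) + U_bs·F_u·A_nt = 77.02 kips → 38.5 kips.
Block shear governs: 38.5 kips.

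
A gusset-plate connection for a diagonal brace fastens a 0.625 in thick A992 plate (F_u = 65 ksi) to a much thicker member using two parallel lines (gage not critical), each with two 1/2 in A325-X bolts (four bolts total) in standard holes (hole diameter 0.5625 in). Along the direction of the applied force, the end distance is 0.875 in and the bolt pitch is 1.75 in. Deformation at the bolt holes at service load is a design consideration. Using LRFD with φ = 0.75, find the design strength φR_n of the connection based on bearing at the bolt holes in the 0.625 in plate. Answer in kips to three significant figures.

117 kips

Per bolt r_n = 1.2 l_c t F_u ≤ 2.4 d t F_u; upper limit = 2.4 × 0.5 × 0.625 × 65 = 48.75 kips.
Edge bolt: l_c = 0.875 − 0.5625/2 = 0.5938 in → 1.2 × 0.5938 × 0.625 × 65 = 28.95 → r_n = 28.95 kips.
Interior bolts: l_c = 1.75 − 0.5625 = 1.188 in → 1.2 × 1.188 × 0.625 × 65 = 57.89 → r_n = 48.75 kips.
R_n = 2 × 28.95 + 2 × 48.75 = 155.4 kips.
Design strength φR_n = 0.75 × 155.4 = 117 kips.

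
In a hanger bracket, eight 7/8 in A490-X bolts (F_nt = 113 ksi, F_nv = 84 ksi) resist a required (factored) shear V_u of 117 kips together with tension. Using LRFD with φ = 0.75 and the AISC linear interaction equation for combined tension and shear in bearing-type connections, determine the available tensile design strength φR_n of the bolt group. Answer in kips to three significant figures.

A_b = π·0.875²/4 = 0.6013 in²; f_rv = 117 / (8 × 0.6013) = 24.32 ksi.
F'_nt = 1.3 F_nt − (F_nt / φF_nv) f_rv = 1.3·113 − (113/(0.75·84))·24.32 = 103.3 ksi, capped at F_nt → F'_nt = 103.3 ksi.
R_n = F'_nt · A_b · n = 103.3 × 0.6013 × 8 = 496.8 kips.
Design strength φR_n = 0.75 × 496.8 = 373 kips.

373 kips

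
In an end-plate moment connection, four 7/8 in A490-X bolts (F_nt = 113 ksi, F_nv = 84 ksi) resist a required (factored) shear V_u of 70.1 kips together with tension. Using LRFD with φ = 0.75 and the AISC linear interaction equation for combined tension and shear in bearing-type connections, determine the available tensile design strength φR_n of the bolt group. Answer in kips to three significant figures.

171 kips

A_b = π·0.875²/4 = 0.6013 in²; f_rv = 70.1 / (4 × 0.6013) = 29.14 ksi.
F'_nt = 1.3 F_nt − (F_nt / φF_nv) f_rv = 1.3·113 − (113/(0.75·84))·29.14 = 94.63 ksi, capped at F_nt → F'_nt = 94.63 ksi.
R_n = F'_nt · A_b · n = 94.63 × 0.6013 × 4 = 227.6 kips.
Design strength φR_n = 0.75 × 227.6 = 171 kips.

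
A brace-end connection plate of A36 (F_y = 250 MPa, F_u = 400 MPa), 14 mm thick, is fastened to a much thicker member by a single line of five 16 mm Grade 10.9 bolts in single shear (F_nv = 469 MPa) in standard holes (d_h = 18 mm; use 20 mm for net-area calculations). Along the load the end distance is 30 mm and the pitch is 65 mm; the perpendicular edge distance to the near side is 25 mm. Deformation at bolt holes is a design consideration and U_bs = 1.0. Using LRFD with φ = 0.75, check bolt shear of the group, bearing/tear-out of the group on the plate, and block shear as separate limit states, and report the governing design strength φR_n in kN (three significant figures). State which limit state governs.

354 kN (bolt shear governs)

Bolt shear: A_b = π·16²/4 = 201.1 mm²; R_n = 469 × 201.1 × 5 × 1 / 1000 = 471.5 kN → 0.75 × 471.5 = 354 kN.
Bearing: edge l_c = 21, r_n = 141.1 kN; interior l_c = 47, r_n = 215 kN; R_n = 141.1 + 4·215 = 1001 kN → 751 kN.
Block shear: A_gv = 4060, A_nv = 2800, A_nt = 210 mm²; R_n = min(0.6F_uA_nv, 0.6F_yA_gv) + U_bs·F_u·A_nt = 693 kN → 520 kN.
Bolt shear governs: 354 kN.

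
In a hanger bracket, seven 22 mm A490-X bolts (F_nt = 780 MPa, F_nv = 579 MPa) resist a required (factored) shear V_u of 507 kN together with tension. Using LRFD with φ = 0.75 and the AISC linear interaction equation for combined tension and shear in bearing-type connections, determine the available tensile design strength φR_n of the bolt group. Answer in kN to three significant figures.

A_b = π·22²/4 = 380.1 mm²; f_rv = 507 × 1000 / (7 × 380.1) = 190.5 MPa.
F'_nt = 1.3 F_nt − (F_nt / φF_nv) f_rv = 1.3·780 − (780/(0.75·579))·190.5 = 671.8 MPa, capped at F_nt → F'_nt = 671.8 MPa.
R_n = F'_nt · A_b · n = 671.8 × 380.1 × 7 / 1000 = 1788 kN.
Design strength φR_n = 0.75 × 1788 = 1340 kN.

1340 kN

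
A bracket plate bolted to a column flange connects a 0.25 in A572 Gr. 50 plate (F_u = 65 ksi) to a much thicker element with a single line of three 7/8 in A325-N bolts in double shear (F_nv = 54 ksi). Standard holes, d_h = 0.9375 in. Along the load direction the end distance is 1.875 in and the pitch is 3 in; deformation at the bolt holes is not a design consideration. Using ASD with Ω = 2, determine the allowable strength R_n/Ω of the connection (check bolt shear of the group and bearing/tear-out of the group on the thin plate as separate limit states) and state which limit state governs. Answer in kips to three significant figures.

Bolt shear: A_b = π·0.875²/4 = 0.6013 in²; R_n = 54 × 0.6013 × 3 × 2 = 194.8 kips → 194.8 / 2 = 97.4 kips.
Bearing (1.5 l_c t F_u ≤ 3.0 d t F_u): upper limit = 3.0·0.875·0.25·65 = 42.66 kips.
  Edge l_c = 1.875 − 0.9375/2 = 1.406 → r_n = 34.28 kips; interior l_c = 3 − 0.9375 = 2.062 → r_n = 42.66 kips.
  R_n,bearing = 1·34.28 + 2·42.66 = 119.6 kips → 119.6 / 2 = 59.8 kips.
Bearing governs: 59.8 kips.

59.8 kips (bearing governs)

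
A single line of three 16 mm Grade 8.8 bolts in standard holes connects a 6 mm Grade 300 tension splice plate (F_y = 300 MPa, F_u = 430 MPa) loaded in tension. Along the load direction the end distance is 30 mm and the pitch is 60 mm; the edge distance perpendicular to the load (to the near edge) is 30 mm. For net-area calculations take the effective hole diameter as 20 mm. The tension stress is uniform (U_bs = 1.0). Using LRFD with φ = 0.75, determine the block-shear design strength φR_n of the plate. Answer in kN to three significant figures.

Shear plane L_v = 30 + 2·60 = 150 mm; A_gv = 150 × 6 = 900 mm².
A_nv = (150 − 2.5·20) × 6 = 600 mm².
A_nt = (30 − 0.5·20) × 6 = 120 mm².
0.6 F_u A_nv = 154.8 kN; 0.6 F_y A_gv = 162 kN → shear rupture governs the shear term.
R_n = 154.8 + 1.0 × 430 × 120 / 1000 = 206.4 kN.
Design strength φR_n = 0.75 × 206.4 = 155 kN.

155 kN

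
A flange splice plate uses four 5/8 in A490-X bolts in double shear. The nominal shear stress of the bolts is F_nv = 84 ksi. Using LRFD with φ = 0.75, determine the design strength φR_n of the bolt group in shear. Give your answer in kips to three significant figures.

155 kips

A_b = π × 0.625² / 4 = 0.3068 in².
R_n = F_nv · A_b · n · n_s = 84 × 0.3068 × 4 × 2 = 206.2 kips.
Design strength φR_n = 0.75 × 206.2 = 155 kips.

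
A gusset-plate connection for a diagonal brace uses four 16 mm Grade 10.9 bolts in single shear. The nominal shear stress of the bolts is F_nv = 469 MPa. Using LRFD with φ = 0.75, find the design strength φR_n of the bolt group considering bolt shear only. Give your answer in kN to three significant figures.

283 kN

A_b = π × 16² / 4 = 201.1 mm².
R_n = F_nv · A_b · n · n_s = 469 × 201.1 × 4 × 1 / 1000 = 377.2 kN.
Design strength φR_n = 0.75 × 377.2 = 283 kN.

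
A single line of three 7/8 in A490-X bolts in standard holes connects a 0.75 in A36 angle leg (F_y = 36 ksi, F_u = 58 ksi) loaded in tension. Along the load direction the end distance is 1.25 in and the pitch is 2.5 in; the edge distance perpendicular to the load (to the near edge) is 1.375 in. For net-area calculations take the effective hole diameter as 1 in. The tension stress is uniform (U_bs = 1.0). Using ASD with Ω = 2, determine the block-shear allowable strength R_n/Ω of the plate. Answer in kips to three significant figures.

68 kips

Shear plane L_v = 1.25 + 2·2.5 = 6.25 in; A_gv = 6.25 × 0.75 = 4.688 in².
A_nv = (6.25 − 2.5·1) × 0.75 = 2.812 in².
A_nt = (1.375 − 0.5·1) × 0.75 = 0.6562 in².
0.6 F_u A_nv = 97.87 kips; 0.6 F_y A_gv = 101.2 kips → shear rupture governs the shear term.
R_n = 97.87 + 1.0 × 58 × 0.6562 = 135.9 kips.
Allowable strength R_n/Ω = 135.9 / 2 = 68 kips.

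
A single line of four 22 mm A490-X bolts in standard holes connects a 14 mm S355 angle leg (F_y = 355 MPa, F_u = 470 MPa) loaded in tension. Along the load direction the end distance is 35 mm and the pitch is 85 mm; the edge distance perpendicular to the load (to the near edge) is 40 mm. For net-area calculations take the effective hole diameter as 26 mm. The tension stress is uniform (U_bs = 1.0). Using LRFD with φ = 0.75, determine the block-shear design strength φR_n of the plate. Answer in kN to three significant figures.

Shear plane L_v = 35 + 3·85 = 290 mm; A_gv = 290 × 14 = 4060 mm².
A_nv = (290 − 3.5·26) × 14 = 2786 mm².
A_nt = (40 − 0.5·26) × 14 = 378 mm².
0.6 F_u A_nv = 785.7 kN; 0.6 F_y A_gv = 864.8 kN → shear rupture governs the shear term.
R_n = 785.7 + 1.0 × 470 × 378 / 1000 = 963.3 kN.
Design strength φR_n = 0.75 × 963.3 = 722 kN.

722 kN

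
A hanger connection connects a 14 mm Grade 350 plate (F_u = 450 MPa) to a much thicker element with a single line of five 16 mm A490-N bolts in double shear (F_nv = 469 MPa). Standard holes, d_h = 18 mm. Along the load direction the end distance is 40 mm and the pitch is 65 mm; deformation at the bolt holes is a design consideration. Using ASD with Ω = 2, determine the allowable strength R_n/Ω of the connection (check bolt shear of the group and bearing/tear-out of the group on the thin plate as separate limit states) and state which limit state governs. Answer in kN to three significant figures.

471 kN (bolt shear governs)

Bolt shear: A_b = π·16²/4 = 201.1 mm²; R_n = 469 × 201.1 × 5 × 2 / 1000 = 943 kN → 943 / 2 = 471 kN.
Bearing (1.2 l_c t F_u ≤ 2.4 d t F_u): upper limit = 2.4·16·14·450 / 1000 = 241.9 kN.
  Edge l_c = 40 − 18/2 = 31 → r_n = 234.4 kN; interior l_c = 65 − 18 = 47 → r_n = 241.9 kN.
  R_n,bearing = 1·234.4 + 4·241.9 = 1202 kN → 1202 / 2 = 601 kN.
Bolt shear governs: 471 kN.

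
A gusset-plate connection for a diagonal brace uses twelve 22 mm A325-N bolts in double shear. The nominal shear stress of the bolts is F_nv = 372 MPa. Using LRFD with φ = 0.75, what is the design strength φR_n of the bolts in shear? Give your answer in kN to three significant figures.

2550 kN

A_b = π × 22² / 4 = 380.1 mm².
R_n = F_nv · A_b · n · n_s = 372 × 380.1 × 12 × 2 / 1000 = 3394 kN.
Design strength φR_n = 0.75 × 3394 = 2550 kN.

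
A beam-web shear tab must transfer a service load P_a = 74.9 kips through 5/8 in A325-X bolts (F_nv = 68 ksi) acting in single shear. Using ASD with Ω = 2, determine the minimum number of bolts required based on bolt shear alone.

8 bolts

A_b = π·0.625²/4 = 0.3068 in².
Per-bolt allowable strength R_n/Ω = 68 × 0.3068 × 1 / 2 = 10.43 kips.
n ≥ 74.9 / 10.43 = 7.18 → use 8 bolts.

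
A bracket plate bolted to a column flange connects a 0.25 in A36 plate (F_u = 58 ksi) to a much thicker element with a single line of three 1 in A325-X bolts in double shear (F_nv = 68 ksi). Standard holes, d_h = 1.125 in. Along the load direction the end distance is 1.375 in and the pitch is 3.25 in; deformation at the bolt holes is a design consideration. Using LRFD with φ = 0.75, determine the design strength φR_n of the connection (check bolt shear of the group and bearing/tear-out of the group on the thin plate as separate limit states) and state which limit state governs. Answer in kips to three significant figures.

62.8 kips (bearing governs)

Bolt shear: A_b = π·1²/4 = 0.7854 in²; R_n = 68 × 0.7854 × 3 × 2 = 320.4 kips → 0.75 × 320.4 = 240 kips.
Bearing (1.2 l_c t F_u ≤ 2.4 d t F_u): upper limit = 2.4·1·0.25·58 = 34.8 kips.
  Edge l_c = 1.375 − 1.125/2 = 0.8125 → r_n = 14.14 kips; interior l_c = 3.25 − 1.125 = 2.125 → r_n = 34.8 kips.
  R_n,bearing = 1·14.14 + 2·34.8 = 83.74 kips → 0.75 × 83.74 = 62.8 kips.
Bearing governs: 62.8 kips.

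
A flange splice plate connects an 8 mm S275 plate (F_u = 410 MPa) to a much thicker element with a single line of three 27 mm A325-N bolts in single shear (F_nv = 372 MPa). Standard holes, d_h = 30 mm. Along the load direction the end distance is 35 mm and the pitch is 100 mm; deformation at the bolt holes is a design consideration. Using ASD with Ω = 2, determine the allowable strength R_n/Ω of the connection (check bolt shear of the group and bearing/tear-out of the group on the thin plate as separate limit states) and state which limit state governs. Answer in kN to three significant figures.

Bolt shear: A_b = π·27²/4 = 572.6 mm²; R_n = 372 × 572.6 × 3 × 1 / 1000 = 639 kN → 639 / 2 = 319 kN.
Bearing (1.2 l_c t F_u ≤ 2.4 d t F_u): upper limit = 2.4·27·8·410 / 1000 = 212.5 kN.
  Edge l_c = 35 − 30/2 = 20 → r_n = 78.72 kN; interior l_c = 100 − 30 = 70 → r_n = 212.5 kN.
  R_n,bearing = 1·78.72 + 2·212.5 = 503.8 kN → 503.8 / 2 = 252 kN.
Bearing governs: 252 kN.

252 kN (bearing governs)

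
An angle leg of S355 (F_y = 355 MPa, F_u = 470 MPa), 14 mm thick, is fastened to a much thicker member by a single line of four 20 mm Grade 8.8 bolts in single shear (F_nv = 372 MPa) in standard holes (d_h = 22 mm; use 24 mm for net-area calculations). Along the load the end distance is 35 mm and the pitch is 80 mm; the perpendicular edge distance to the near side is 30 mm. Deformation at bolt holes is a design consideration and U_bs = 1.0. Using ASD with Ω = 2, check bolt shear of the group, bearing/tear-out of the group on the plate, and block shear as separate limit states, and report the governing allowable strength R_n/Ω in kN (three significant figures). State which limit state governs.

Bolt shear: A_b = π·20²/4 = 314.2 mm²; R_n = 372 × 314.2 × 4 × 1 / 1000 = 467.5 kN → 467.5 / 2 = 234 kN.
Bearing: edge l_c = 24, r_n = 189.5 kN; interior l_c = 58, r_n = 315.8 kN; R_n = 189.5 + 3·315.8 = 1137 kN → 569 kN.
Block shear: A_gv = 3850, A_nv = 2674, A_nt = 252 mm²; R_n = min(0.6F_uA_nv, 0.6F_yA_gv) + U_bs·F_u·A_nt = 872.5 kN → 436 kN.
Bolt shear governs: 234 kN.

234 kN (bolt shear governs)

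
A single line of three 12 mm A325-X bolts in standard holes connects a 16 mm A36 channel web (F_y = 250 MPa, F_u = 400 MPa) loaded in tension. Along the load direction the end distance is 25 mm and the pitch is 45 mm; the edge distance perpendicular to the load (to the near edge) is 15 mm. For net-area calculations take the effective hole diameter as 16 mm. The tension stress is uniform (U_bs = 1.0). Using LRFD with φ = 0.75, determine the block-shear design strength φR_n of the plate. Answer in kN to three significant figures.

Shear plane L_v = 25 + 2·45 = 115 mm; A_gv = 115 × 16 = 1840 mm².
A_nv = (115 − 2.5·16) × 16 = 1200 mm².
A_nt = (15 − 0.5·16) × 16 = 112 mm².
0.6 F_u A_nv = 288 kN; 0.6 F_y A_gv = 276 kN → shear yielding governs the shear term.
R_n = 276 + 1.0 × 400 × 112 / 1000 = 320.8 kN.
Design strength φR_n = 0.75 × 320.8 = 241 kN.

241 kN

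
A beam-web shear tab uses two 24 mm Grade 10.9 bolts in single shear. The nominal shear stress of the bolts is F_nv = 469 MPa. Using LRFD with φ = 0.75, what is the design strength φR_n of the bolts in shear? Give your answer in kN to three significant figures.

318 kN

A_b = π × 24² / 4 = 452.4 mm².
R_n = F_nv · A_b · n · n_s = 469 × 452.4 × 2 × 1 / 1000 = 424.3 kN.
Design strength φR_n = 0.75 × 424.3 = 318 kN.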